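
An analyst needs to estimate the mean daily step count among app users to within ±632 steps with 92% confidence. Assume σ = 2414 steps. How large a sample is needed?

45

For a mean, the margin of error is E = z·σ/√n, so n = (zσ/E)².
At 92% confidence, z = 1.751.
n = (1.751 × 2414 / 632)² = 44.73
Round up: n = 45.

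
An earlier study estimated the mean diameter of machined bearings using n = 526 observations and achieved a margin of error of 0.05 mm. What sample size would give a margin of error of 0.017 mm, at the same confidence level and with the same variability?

n = 4551

Margin of error scales as 1/√n, so n₂ = n₁·(E₁/E₂)².
n₂ = 526 × (0.05/0.017)² = 526 × 8.651 = 4550.43
Round up: n₂ = 4551.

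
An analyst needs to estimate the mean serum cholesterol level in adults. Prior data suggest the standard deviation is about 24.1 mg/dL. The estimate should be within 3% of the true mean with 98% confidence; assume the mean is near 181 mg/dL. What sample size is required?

107

For a mean, the margin of error is E = z·σ/√n, so n = (zσ/E)².
At 98% confidence, z = 2.326.
E = 3% of 181 = 5.43 mg/dL.
n = (2.326 × 24.1 / 5.43)² = 106.57
Round up: n = 107.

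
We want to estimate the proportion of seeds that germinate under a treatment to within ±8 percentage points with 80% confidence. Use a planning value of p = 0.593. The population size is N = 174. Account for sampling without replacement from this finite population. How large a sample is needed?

46

For a proportion with margin E = 0.08 at 80% confidence, z = 1.282.
n = p̂(1−p̂)(z/E)² = 0.593 × 0.407 × (1.282/0.08)² = 61.98 — call this n₀.
Finite-population correction with N = 174: n = n₀ / (1 + (n₀−1)/N) = 61.98 / 1.35 = 45.91
Round up: n = 46.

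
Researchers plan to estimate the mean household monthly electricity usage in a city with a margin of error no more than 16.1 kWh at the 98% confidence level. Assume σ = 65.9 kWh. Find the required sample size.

For a mean, the margin of error is E = z·σ/√n, so n = (zσ/E)².
At 98% confidence, z = 2.326.
n = (2.326 × 65.9 / 16.1)² = 90.64
Round up: n = 91.

91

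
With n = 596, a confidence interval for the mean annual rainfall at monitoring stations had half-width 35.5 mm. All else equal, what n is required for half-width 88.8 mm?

Margin of error scales as 1/√n, so n₂ = n₁·(E₁/E₂)².
n₂ = 596 × (35.5/88.8)² = 596 × 0.1598 = 95.24
Round up: n₂ = 96.

n = 96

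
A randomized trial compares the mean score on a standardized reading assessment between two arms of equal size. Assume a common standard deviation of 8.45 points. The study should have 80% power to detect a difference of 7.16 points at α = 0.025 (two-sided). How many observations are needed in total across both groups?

54 total

For two equal groups, n per group = 2·((z_{α/2} + z_β)·σ/δ)².
z_{α/2} = 2.241; z_β = 0.842 (power 80%).
n = 2 × (3.083 × 8.45 / 7.16)² = 2 × 13.24 = 26.48
Round up: n = 27 per group.
Total across both groups: 2 × 27 = 54.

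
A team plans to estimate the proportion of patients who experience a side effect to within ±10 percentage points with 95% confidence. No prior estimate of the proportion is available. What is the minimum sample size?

n = 97

For a proportion with margin E = 0.1 at 95% confidence, z = 1.960.
With no prior estimate, use p = 0.5, which maximizes p(1−p) at 0.25.
n = 0.25 × (z/E)² = 0.25 × (1.960/0.1)² = 96.04
Round up: n = 97.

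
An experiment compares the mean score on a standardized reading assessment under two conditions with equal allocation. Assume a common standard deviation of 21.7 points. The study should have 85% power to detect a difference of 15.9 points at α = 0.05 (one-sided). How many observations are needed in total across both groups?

54 total

For two equal groups, n per group = 2·((z_α + z_β)·σ/δ)².
z_α = 1.645; z_β = 1.036 (power 85%).
n = 2 × (2.681 × 21.7 / 15.9)² = 2 × 13.39 = 26.78
Round up: n = 27 per group.
Total across both groups: 2 × 27 = 54.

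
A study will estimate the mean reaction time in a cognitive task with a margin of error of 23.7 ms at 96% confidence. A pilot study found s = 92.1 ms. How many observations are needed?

For a mean, the margin of error is E = z·σ/√n, so n = (zσ/E)².
At 96% confidence, z = 2.054.
n = (2.054 × 92.1 / 23.7)² = 63.71
Round up: n = 64.

64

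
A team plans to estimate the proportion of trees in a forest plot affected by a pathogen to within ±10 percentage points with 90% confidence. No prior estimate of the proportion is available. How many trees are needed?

68

For a proportion with margin E = 0.1 at 90% confidence, z = 1.645.
With no prior estimate, use p = 0.5, which maximizes p(1−p) at 0.25.
n = 0.25 × (z/E)² = 0.25 × (1.645/0.1)² = 67.65
Round up: n = 68.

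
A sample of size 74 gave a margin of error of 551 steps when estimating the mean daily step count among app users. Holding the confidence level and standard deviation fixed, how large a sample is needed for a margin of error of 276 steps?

Margin of error scales as 1/√n, so n₂ = n₁·(E₁/E₂)².
n₂ = 74 × (551/276)² = 74 × 3.986 = 294.96
Round up: n₂ = 295.

295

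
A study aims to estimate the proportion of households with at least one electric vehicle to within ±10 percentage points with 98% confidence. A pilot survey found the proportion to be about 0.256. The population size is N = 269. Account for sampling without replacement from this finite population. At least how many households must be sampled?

n = 75

For a proportion with margin E = 0.1 at 98% confidence, z = 2.326.
n = p̂(1−p̂)(z/E)² = 0.256 × 0.744 × (2.326/0.1)² = 103.05 — call this n₀.
Finite-population correction with N = 269: n = n₀ / (1 + (n₀−1)/N) = 103.05 / 1.379 = 74.73
Round up: n = 75.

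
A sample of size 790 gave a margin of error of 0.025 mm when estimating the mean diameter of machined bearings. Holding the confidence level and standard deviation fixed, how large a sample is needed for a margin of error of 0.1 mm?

Margin of error scales as 1/√n, so n₂ = n₁·(E₁/E₂)².
n₂ = 790 × (0.025/0.1)² = 790 × 0.0625 = 49.38
Round up: n₂ = 50.

50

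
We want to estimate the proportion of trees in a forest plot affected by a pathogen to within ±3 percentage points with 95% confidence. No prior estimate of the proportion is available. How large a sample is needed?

1068

For a proportion with margin E = 0.03 at 95% confidence, z = 1.960.
With no prior estimate, use p = 0.5, which maximizes p(1−p) at 0.25.
n = 0.25 × (z/E)² = 0.25 × (1.960/0.03)² = 1067.11
Round up: n = 1068.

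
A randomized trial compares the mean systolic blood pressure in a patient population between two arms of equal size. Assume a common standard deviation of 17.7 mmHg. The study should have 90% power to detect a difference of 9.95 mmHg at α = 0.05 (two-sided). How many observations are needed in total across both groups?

For two equal groups, n per group = 2·((z_{α/2} + z_β)·σ/δ)².
z_{α/2} = 1.960; z_β = 1.282 (power 90%).
n = 2 × (3.242 × 17.7 / 9.95)² = 2 × 33.26 = 66.52
Round up: n = 67 per group.
Total across both groups: 2 × 67 = 134.

134 total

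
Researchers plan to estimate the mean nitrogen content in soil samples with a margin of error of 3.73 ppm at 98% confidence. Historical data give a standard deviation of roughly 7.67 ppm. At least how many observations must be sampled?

For a mean, the margin of error is E = z·σ/√n, so n = (zσ/E)².
At 98% confidence, z = 2.326.
n = (2.326 × 7.67 / 3.73)² = 22.88
Round up: n = 23.

n = 23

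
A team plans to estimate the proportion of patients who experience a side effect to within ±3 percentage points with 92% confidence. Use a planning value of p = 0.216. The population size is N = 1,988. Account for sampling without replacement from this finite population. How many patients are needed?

448

For a proportion with margin E = 0.03 at 92% confidence, z = 1.751.
n = p̂(1−p̂)(z/E)² = 0.216 × 0.784 × (1.751/0.03)² = 576.90 — call this n₀.
Finite-population correction with N = 1,988: n = n₀ / (1 + (n₀−1)/N) = 576.90 / 1.29 = 447.21
Round up: n = 448.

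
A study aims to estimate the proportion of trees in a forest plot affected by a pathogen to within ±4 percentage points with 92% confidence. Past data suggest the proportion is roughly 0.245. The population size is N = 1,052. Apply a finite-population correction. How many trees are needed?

For a proportion with margin E = 0.04 at 92% confidence, z = 1.751.
n = p̂(1−p̂)(z/E)² = 0.245 × 0.755 × (1.751/0.04)² = 354.46 — call this n₀.
Finite-population correction with N = 1,052: n = n₀ / (1 + (n₀−1)/N) = 354.46 / 1.336 = 265.31
Round up: n = 266.

266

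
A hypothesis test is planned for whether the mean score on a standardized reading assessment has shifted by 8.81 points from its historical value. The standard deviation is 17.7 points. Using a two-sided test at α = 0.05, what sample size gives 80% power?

n = 32

For a one-sample z-test, n = ((z_{α/2} + z_β)·σ/δ)².
z_{α/2} = 1.960 (two-sided α = 0.05); z_β = 0.842 (power 80% → β = 0.2).
n = (2.802 × 17.7 / 8.81)² = 31.69
Round up: n = 32.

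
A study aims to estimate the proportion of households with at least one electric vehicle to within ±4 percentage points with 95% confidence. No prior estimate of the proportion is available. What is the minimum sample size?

601

For a proportion with margin E = 0.04 at 95% confidence, z = 1.960.
With no prior estimate, use p = 0.5, which maximizes p(1−p) at 0.25.
n = 0.25 × (z/E)² = 0.25 × (1.960/0.04)² = 600.25
Round up: n = 601.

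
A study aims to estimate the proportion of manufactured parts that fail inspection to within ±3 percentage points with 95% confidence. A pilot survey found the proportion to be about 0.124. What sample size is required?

For a proportion with margin E = 0.03 at 95% confidence, z = 1.960.
n = p̂(1−p̂)(z/E)² = 0.124 × 0.876 × (1.960/0.03)² = 463.66
Round up: n = 464.

464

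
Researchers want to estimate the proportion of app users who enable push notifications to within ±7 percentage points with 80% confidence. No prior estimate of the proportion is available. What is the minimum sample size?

84

For a proportion with margin E = 0.07 at 80% confidence, z = 1.282.
With no prior estimate, use p = 0.5, which maximizes p(1−p) at 0.25.
n = 0.25 × (z/E)² = 0.25 × (1.282/0.07)² = 83.85
Round up: n = 84.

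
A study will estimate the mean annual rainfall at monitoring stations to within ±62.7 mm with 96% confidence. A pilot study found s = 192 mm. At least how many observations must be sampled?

n = 40

For a mean, the margin of error is E = z·σ/√n, so n = (zσ/E)².
At 96% confidence, z = 2.054.
n = (2.054 × 192 / 62.7)² = 39.56
Round up: n = 40.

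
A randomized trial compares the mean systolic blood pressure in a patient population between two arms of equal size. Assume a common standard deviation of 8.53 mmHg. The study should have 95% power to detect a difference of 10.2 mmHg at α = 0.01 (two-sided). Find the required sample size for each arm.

For two equal groups, n per group = 2·((z_{α/2} + z_β)·σ/δ)².
z_{α/2} = 2.576; z_β = 1.645 (power 95%).
n = 2 × (4.221 × 8.53 / 10.2)² = 2 × 12.46 = 24.92
Round up: n = 25 per group.

25 per group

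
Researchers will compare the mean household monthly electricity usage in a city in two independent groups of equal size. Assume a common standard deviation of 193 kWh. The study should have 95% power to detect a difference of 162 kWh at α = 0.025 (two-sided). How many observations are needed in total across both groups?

For two equal groups, n per group = 2·((z_{α/2} + z_β)·σ/δ)².
z_{α/2} = 2.241; z_β = 1.645 (power 95%).
n = 2 × (3.886 × 193 / 162)² = 2 × 21.43 = 42.86
Round up: n = 43 per group.
Total across both groups: 2 × 43 = 86.

86 total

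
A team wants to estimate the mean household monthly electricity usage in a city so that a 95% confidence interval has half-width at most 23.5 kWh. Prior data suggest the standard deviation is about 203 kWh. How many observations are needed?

For a mean, the margin of error is E = z·σ/√n, so n = (zσ/E)².
At 95% confidence, z = 1.960.
n = (1.960 × 203 / 23.5)² = 286.66
Round up: n = 287.

287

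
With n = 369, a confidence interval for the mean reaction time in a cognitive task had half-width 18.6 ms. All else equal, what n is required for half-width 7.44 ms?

n = 2307

Margin of error scales as 1/√n, so n₂ = n₁·(E₁/E₂)².
n₂ = 369 × (18.6/7.44)² = 369 × 6.25 = 2306.25
Round up: n₂ = 2307.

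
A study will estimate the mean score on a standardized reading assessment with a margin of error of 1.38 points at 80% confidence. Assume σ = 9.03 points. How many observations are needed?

For a mean, the margin of error is E = z·σ/√n, so n = (zσ/E)².
At 80% confidence, z = 1.282.
n = (1.282 × 9.03 / 1.38)² = 70.37
Round up: n = 71.

n = 71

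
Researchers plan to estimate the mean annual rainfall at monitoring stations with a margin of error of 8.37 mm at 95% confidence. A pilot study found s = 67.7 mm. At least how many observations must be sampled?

252

For a mean, the margin of error is E = z·σ/√n, so n = (zσ/E)².
At 95% confidence, z = 1.960.
n = (1.960 × 67.7 / 8.37)² = 251.33
Round up: n = 252.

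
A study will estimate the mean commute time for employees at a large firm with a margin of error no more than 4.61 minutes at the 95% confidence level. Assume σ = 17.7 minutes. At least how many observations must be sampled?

For a mean, the margin of error is E = z·σ/√n, so n = (zσ/E)².
At 95% confidence, z = 1.960.
n = (1.960 × 17.7 / 4.61)² = 56.63
Round up: n = 57.

57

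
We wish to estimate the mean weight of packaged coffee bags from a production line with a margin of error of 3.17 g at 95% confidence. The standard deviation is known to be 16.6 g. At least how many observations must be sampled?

106

For a mean, the margin of error is E = z·σ/√n, so n = (zσ/E)².
At 95% confidence, z = 1.960.
n = (1.960 × 16.6 / 3.17)² = 105.34
Round up: n = 106.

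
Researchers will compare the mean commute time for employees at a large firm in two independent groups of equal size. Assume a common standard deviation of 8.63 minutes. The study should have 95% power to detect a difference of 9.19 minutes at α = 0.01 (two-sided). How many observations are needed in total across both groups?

64 total

For two equal groups, n per group = 2·((z_{α/2} + z_β)·σ/δ)².
z_{α/2} = 2.576; z_β = 1.645 (power 95%).
n = 2 × (4.221 × 8.63 / 9.19)² = 2 × 15.71 = 31.42
Round up: n = 32 per group.
Total across both groups: 2 × 32 = 64.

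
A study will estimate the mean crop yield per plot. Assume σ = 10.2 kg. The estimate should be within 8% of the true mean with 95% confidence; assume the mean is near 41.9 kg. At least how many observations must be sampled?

36

For a mean, the margin of error is E = z·σ/√n, so n = (zσ/E)².
At 95% confidence, z = 1.960.
E = 8% of 41.9 = 3.352 kg.
n = (1.960 × 10.2 / 3.352)² = 35.57
Round up: n = 36.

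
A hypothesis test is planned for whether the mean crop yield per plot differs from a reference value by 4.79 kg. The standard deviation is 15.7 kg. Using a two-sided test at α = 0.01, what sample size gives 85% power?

For a one-sample z-test, n = ((z_{α/2} + z_β)·σ/δ)².
z_{α/2} = 2.576 (two-sided α = 0.01); z_β = 1.036 (power 85% → β = 0.15).
n = (3.612 × 15.7 / 4.79)² = 140.16
Round up: n = 141.

141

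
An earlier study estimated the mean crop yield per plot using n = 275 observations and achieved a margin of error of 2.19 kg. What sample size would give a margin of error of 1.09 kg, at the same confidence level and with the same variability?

1111

Margin of error scales as 1/√n, so n₂ = n₁·(E₁/E₂)².
n₂ = 275 × (2.19/1.09)² = 275 × 4.037 = 1110.17
Round up: n₂ = 1111.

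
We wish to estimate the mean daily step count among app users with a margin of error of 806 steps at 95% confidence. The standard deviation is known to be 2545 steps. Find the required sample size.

39

For a mean, the margin of error is E = z·σ/√n, so n = (zσ/E)².
At 95% confidence, z = 1.960.
n = (1.960 × 2545 / 806)² = 38.30
Round up: n = 39.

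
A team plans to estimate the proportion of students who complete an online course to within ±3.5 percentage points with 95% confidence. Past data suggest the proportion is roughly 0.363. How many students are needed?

For a proportion with margin E = 0.035 at 95% confidence, z = 1.960.
n = p̂(1−p̂)(z/E)² = 0.363 × 0.637 × (1.960/0.035)² = 725.14
Round up: n = 726.

726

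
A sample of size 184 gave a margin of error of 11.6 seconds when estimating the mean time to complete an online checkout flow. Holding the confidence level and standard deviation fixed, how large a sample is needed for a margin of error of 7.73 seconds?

Margin of error scales as 1/√n, so n₂ = n₁·(E₁/E₂)².
n₂ = 184 × (11.6/7.73)² = 184 × 2.252 = 414.37
Round up: n₂ = 415.

n = 415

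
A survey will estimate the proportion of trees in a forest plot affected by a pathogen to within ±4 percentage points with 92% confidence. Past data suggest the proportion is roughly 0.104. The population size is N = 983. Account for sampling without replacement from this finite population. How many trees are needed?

n = 152

For a proportion with margin E = 0.04 at 92% confidence, z = 1.751.
n = p̂(1−p̂)(z/E)² = 0.104 × 0.896 × (1.751/0.04)² = 178.56 — call this n₀.
Finite-population correction with N = 983: n = n₀ / (1 + (n₀−1)/N) = 178.56 / 1.181 = 151.19
Round up: n = 152.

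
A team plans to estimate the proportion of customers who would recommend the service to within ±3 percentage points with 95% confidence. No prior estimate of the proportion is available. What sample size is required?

For a proportion with margin E = 0.03 at 95% confidence, z = 1.960.
With no prior estimate, use p = 0.5, which maximizes p(1−p) at 0.25.
n = 0.25 × (z/E)² = 0.25 × (1.960/0.03)² = 1067.11
Round up: n = 1068.

1068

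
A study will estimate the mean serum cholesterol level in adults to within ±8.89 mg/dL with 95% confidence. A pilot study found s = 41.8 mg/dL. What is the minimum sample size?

For a mean, the margin of error is E = z·σ/√n, so n = (zσ/E)².
At 95% confidence, z = 1.960.
n = (1.960 × 41.8 / 8.89)² = 84.93
Round up: n = 85.

n = 85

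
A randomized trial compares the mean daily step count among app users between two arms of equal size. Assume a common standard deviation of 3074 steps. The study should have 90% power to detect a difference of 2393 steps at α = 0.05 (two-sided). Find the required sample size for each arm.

35 per group

For two equal groups, n per group = 2·((z_{α/2} + z_β)·σ/δ)².
z_{α/2} = 1.960; z_β = 1.282 (power 90%).
n = 2 × (3.242 × 3074 / 2393)² = 2 × 17.34 = 34.68
Round up: n = 35 per group.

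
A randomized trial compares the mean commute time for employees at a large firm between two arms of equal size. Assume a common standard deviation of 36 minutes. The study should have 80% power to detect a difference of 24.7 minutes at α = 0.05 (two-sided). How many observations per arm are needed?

For two equal groups, n per group = 2·((z_{α/2} + z_β)·σ/δ)².
z_{α/2} = 1.960; z_β = 0.842 (power 80%).
n = 2 × (2.802 × 36 / 24.7)² = 2 × 16.68 = 33.36
Round up: n = 34 per group.

34 per group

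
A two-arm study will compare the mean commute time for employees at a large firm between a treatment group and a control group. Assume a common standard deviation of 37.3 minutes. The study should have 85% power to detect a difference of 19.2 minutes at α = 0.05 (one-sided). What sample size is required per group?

55 per group

For two equal groups, n per group = 2·((z_α + z_β)·σ/δ)².
z_α = 1.645; z_β = 1.036 (power 85%).
n = 2 × (2.681 × 37.3 / 19.2)² = 2 × 27.13 = 54.26
Round up: n = 55 per group.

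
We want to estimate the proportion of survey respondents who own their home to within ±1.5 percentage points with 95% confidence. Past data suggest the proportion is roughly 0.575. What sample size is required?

For a proportion with margin E = 0.015 at 95% confidence, z = 1.960.
n = p̂(1−p̂)(z/E)² = 0.575 × 0.425 × (1.960/0.015)² = 4172.40
Round up: n = 4173.

4173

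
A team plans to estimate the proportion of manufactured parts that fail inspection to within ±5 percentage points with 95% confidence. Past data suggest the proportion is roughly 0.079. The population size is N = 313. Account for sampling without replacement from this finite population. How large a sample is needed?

For a proportion with margin E = 0.05 at 95% confidence, z = 1.960.
n = p̂(1−p̂)(z/E)² = 0.079 × 0.921 × (1.960/0.05)² = 111.80 — call this n₀.
Finite-population correction with N = 313: n = n₀ / (1 + (n₀−1)/N) = 111.80 / 1.354 = 82.57
Round up: n = 83.

83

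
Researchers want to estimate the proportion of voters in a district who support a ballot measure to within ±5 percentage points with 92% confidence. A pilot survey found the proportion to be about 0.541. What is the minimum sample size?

For a proportion with margin E = 0.05 at 92% confidence, z = 1.751.
n = p̂(1−p̂)(z/E)² = 0.541 × 0.459 × (1.751/0.05)² = 304.54
Round up: n = 305.

305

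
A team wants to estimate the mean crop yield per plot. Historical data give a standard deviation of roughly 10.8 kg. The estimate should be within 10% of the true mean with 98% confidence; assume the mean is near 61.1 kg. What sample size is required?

For a mean, the margin of error is E = z·σ/√n, so n = (zσ/E)².
At 98% confidence, z = 2.326.
E = 10% of 61.1 = 6.11 kg.
n = (2.326 × 10.8 / 6.11)² = 16.90
Round up: n = 17.

17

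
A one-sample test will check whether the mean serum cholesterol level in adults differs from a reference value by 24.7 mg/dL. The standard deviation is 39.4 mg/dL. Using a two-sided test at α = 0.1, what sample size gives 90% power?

22

For a one-sample z-test, n = ((z_{α/2} + z_β)·σ/δ)².
z_{α/2} = 1.645 (two-sided α = 0.1); z_β = 1.282 (power 90% → β = 0.1).
n = (2.927 × 39.4 / 24.7)² = 21.80
Round up: n = 22.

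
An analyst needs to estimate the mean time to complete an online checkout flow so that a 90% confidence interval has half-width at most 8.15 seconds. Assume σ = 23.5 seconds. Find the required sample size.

For a mean, the margin of error is E = z·σ/√n, so n = (zσ/E)².
At 90% confidence, z = 1.645.
n = (1.645 × 23.5 / 8.15)² = 22.50
Round up: n = 23.

23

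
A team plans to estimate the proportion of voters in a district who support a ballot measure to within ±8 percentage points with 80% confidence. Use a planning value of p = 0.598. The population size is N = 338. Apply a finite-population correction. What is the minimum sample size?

For a proportion with margin E = 0.08 at 80% confidence, z = 1.282.
n = p̂(1−p̂)(z/E)² = 0.598 × 0.402 × (1.282/0.08)² = 61.73 — call this n₀.
Finite-population correction with N = 338: n = n₀ / (1 + (n₀−1)/N) = 61.73 / 1.18 = 52.31
Round up: n = 53.

53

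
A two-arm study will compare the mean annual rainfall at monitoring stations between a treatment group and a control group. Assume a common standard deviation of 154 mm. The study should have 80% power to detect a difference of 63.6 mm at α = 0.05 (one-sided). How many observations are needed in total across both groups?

For two equal groups, n per group = 2·((z_α + z_β)·σ/δ)².
z_α = 1.645; z_β = 0.842 (power 80%).
n = 2 × (2.487 × 154 / 63.6)² = 2 × 36.26 = 72.52
Round up: n = 73 per group.
Total across both groups: 2 × 73 = 146.

146 total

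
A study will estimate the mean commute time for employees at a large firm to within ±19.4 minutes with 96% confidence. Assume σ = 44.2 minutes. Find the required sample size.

22

For a mean, the margin of error is E = z·σ/√n, so n = (zσ/E)².
At 96% confidence, z = 2.054.
n = (2.054 × 44.2 / 19.4)² = 21.90
Round up: n = 22.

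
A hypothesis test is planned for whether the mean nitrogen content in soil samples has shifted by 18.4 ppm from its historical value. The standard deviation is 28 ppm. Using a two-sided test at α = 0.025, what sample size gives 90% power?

For a one-sample z-test, n = ((z_{α/2} + z_β)·σ/δ)².
z_{α/2} = 2.241 (two-sided α = 0.025); z_β = 1.282 (power 90% → β = 0.1).
n = (3.523 × 28 / 18.4)² = 28.74
Round up: n = 29.

29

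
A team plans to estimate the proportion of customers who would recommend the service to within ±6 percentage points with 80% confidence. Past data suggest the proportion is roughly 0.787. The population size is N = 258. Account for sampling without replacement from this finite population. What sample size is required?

For a proportion with margin E = 0.06 at 80% confidence, z = 1.282.
n = p̂(1−p̂)(z/E)² = 0.787 × 0.213 × (1.282/0.06)² = 76.53 — call this n₀.
Finite-population correction with N = 258: n = n₀ / (1 + (n₀−1)/N) = 76.53 / 1.293 = 59.19
Round up: n = 60.

60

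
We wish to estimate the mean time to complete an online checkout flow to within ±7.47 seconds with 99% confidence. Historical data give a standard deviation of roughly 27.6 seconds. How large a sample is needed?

For a mean, the margin of error is E = z·σ/√n, so n = (zσ/E)².
At 99% confidence, z = 2.576.
n = (2.576 × 27.6 / 7.47)² = 90.59
Round up: n = 91.

n = 91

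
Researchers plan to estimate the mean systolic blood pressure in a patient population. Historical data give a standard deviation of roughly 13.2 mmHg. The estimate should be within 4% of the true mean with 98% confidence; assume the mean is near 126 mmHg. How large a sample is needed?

38

For a mean, the margin of error is E = z·σ/√n, so n = (zσ/E)².
At 98% confidence, z = 2.326.
E = 4% of 126 = 5.04 mmHg.
n = (2.326 × 13.2 / 5.04)² = 37.11
Round up: n = 38.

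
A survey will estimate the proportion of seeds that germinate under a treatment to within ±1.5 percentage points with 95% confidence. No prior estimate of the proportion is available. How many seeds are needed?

4269

For a proportion with margin E = 0.015 at 95% confidence, z = 1.960.
With no prior estimate, use p = 0.5, which maximizes p(1−p) at 0.25.
n = 0.25 × (z/E)² = 0.25 × (1.960/0.015)² = 4268.44
Round up: n = 4269.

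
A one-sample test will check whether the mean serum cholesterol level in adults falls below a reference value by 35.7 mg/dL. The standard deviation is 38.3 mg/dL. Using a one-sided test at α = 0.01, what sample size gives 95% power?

n = 19

For a one-sample z-test, n = ((z_α + z_β)·σ/δ)².
z_α = 2.326 (one-sided α = 0.01); z_β = 1.645 (power 95% → β = 0.05).
n = (3.971 × 38.3 / 35.7)² = 18.15
Round up: n = 19.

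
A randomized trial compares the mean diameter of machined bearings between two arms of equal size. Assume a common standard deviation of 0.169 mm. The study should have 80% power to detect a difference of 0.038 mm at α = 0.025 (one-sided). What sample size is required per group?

For two equal groups, n per group = 2·((z_α + z_β)·σ/δ)².
z_α = 1.960; z_β = 0.842 (power 80%).
n = 2 × (2.802 × 0.169 / 0.038)² = 2 × 155.29 = 310.58
Round up: n = 311 per group.

311 per group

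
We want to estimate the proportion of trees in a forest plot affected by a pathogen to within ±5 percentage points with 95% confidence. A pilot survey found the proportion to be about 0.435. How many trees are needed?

For a proportion with margin E = 0.05 at 95% confidence, z = 1.960.
n = p̂(1−p̂)(z/E)² = 0.435 × 0.565 × (1.960/0.05)² = 377.67
Round up: n = 378.

n = 378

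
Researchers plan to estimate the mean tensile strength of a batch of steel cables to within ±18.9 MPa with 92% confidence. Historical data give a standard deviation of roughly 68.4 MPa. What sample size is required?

For a mean, the margin of error is E = z·σ/√n, so n = (zσ/E)².
At 92% confidence, z = 1.751.
n = (1.751 × 68.4 / 18.9)² = 40.16
Round up: n = 41.

41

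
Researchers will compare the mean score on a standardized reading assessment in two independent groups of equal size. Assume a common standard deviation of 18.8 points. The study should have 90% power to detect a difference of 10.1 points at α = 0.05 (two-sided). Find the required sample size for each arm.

For two equal groups, n per group = 2·((z_{α/2} + z_β)·σ/δ)².
z_{α/2} = 1.960; z_β = 1.282 (power 90%).
n = 2 × (3.242 × 18.8 / 10.1)² = 2 × 36.42 = 72.84
Round up: n = 73 per group.

73 per group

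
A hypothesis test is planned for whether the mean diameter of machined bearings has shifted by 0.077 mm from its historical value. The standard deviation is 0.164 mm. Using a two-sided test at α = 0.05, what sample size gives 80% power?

For a one-sample z-test, n = ((z_{α/2} + z_β)·σ/δ)².
z_{α/2} = 1.960 (two-sided α = 0.05); z_β = 0.842 (power 80% → β = 0.2).
n = (2.802 × 0.164 / 0.077)² = 35.62
Round up: n = 36.

n = 36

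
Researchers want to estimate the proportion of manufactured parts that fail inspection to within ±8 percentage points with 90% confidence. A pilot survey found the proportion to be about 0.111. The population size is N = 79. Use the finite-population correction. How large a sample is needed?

For a proportion with margin E = 0.08 at 90% confidence, z = 1.645.
n = p̂(1−p̂)(z/E)² = 0.111 × 0.889 × (1.645/0.08)² = 41.72 — call this n₀.
Finite-population correction with N = 79: n = n₀ / (1 + (n₀−1)/N) = 41.72 / 1.515 = 27.54
Round up: n = 28.

28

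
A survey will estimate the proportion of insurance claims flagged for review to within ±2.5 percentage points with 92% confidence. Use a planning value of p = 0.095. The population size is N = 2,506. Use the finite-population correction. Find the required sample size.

362

For a proportion with margin E = 0.025 at 92% confidence, z = 1.751.
n = p̂(1−p̂)(z/E)² = 0.095 × 0.905 × (1.751/0.025)² = 421.76 — call this n₀.
Finite-population correction with N = 2,506: n = n₀ / (1 + (n₀−1)/N) = 421.76 / 1.168 = 361.10
Round up: n = 362.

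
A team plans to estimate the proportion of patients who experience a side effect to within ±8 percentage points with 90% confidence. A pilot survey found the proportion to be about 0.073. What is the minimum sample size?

29

For a proportion with margin E = 0.08 at 90% confidence, z = 1.645.
n = p̂(1−p̂)(z/E)² = 0.073 × 0.927 × (1.645/0.08)² = 28.61
Round up: n = 29.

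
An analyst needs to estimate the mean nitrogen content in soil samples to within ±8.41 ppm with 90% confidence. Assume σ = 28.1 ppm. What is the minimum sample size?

For a mean, the margin of error is E = z·σ/√n, so n = (zσ/E)².
At 90% confidence, z = 1.645.
n = (1.645 × 28.1 / 8.41)² = 30.21
Round up: n = 31.

31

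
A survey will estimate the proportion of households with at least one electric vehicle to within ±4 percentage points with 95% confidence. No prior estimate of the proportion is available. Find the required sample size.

For a proportion with margin E = 0.04 at 95% confidence, z = 1.960.
With no prior estimate, use p = 0.5, which maximizes p(1−p) at 0.25.
n = 0.25 × (z/E)² = 0.25 × (1.960/0.04)² = 600.25
Round up: n = 601.

n = 601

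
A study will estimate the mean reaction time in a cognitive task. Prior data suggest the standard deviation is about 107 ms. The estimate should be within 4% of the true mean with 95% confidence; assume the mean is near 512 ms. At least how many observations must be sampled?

For a mean, the margin of error is E = z·σ/√n, so n = (zσ/E)².
At 95% confidence, z = 1.960.
E = 4% of 512 = 20.48 ms.
n = (1.960 × 107 / 20.48)² = 104.86
Round up: n = 105.

105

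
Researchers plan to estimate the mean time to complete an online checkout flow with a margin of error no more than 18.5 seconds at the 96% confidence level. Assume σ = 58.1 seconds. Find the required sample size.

For a mean, the margin of error is E = z·σ/√n, so n = (zσ/E)².
At 96% confidence, z = 2.054.
n = (2.054 × 58.1 / 18.5)² = 41.61
Round up: n = 42.

n = 42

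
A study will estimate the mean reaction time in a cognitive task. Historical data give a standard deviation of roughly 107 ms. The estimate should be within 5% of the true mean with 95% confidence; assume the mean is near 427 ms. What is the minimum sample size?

For a mean, the margin of error is E = z·σ/√n, so n = (zσ/E)².
At 95% confidence, z = 1.960.
E = 5% of 427 = 21.35 ms.
n = (1.960 × 107 / 21.35)² = 96.49
Round up: n = 97.

97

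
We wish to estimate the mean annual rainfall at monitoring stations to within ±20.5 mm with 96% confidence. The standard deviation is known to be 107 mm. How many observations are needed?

For a mean, the margin of error is E = z·σ/√n, so n = (zσ/E)².
At 96% confidence, z = 2.054.
n = (2.054 × 107 / 20.5)² = 114.94
Round up: n = 115.

115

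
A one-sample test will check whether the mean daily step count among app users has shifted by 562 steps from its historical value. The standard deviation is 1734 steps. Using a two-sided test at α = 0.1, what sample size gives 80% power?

For a one-sample z-test, n = ((z_{α/2} + z_β)·σ/δ)².
z_{α/2} = 1.645 (two-sided α = 0.1); z_β = 0.842 (power 80% → β = 0.2).
n = (2.487 × 1734 / 562)² = 58.88
Round up: n = 59.

59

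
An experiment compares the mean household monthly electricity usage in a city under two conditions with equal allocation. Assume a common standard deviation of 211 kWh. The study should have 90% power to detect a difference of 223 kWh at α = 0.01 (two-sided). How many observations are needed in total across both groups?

For two equal groups, n per group = 2·((z_{α/2} + z_β)·σ/δ)².
z_{α/2} = 2.576; z_β = 1.282 (power 90%).
n = 2 × (3.858 × 211 / 223)² = 2 × 13.33 = 26.66
Round up: n = 27 per group.
Total across both groups: 2 × 27 = 54.

54 total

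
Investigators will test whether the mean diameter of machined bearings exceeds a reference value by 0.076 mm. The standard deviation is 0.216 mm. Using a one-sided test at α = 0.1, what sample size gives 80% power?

37

For a one-sample z-test, n = ((z_α + z_β)·σ/δ)².
z_α = 1.282 (one-sided α = 0.1); z_β = 0.842 (power 80% → β = 0.2).
n = (2.124 × 0.216 / 0.076)² = 36.44
Round up: n = 37.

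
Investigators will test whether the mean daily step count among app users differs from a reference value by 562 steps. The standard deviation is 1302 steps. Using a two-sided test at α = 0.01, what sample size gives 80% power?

n = 63

For a one-sample z-test, n = ((z_{α/2} + z_β)·σ/δ)².
z_{α/2} = 2.576 (two-sided α = 0.01); z_β = 0.842 (power 80% → β = 0.2).
n = (3.418 × 1302 / 562)² = 62.70
Round up: n = 63.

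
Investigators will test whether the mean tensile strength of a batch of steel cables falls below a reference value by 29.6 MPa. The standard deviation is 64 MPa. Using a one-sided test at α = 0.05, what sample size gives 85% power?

34

For a one-sample z-test, n = ((z_α + z_β)·σ/δ)².
z_α = 1.645 (one-sided α = 0.05); z_β = 1.036 (power 85% → β = 0.15).
n = (2.681 × 64 / 29.6)² = 33.60
Round up: n = 34.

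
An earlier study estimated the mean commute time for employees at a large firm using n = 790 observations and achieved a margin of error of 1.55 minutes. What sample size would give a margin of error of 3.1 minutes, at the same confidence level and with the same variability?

n = 198

Margin of error scales as 1/√n, so n₂ = n₁·(E₁/E₂)².
n₂ = 790 × (1.55/3.1)² = 790 × 0.25 = 197.50
Round up: n₂ = 198.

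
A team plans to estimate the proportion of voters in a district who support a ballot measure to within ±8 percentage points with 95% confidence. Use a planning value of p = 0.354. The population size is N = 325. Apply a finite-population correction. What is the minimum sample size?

n = 97

For a proportion with margin E = 0.08 at 95% confidence, z = 1.960.
n = p̂(1−p̂)(z/E)² = 0.354 × 0.646 × (1.960/0.08)² = 137.27 — call this n₀.
Finite-population correction with N = 325: n = n₀ / (1 + (n₀−1)/N) = 137.27 / 1.419 = 96.74
Round up: n = 97.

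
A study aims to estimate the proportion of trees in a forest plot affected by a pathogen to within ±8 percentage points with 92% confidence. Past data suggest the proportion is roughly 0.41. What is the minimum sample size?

116

For a proportion with margin E = 0.08 at 92% confidence, z = 1.751.
n = p̂(1−p̂)(z/E)² = 0.41 × 0.59 × (1.751/0.08)² = 115.89
Round up: n = 116.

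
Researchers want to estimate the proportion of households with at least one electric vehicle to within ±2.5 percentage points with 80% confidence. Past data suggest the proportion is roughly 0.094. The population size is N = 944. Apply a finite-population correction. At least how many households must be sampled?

For a proportion with margin E = 0.025 at 80% confidence, z = 1.282.
n = p̂(1−p̂)(z/E)² = 0.094 × 0.906 × (1.282/0.025)² = 223.95 — call this n₀.
Finite-population correction with N = 944: n = n₀ / (1 + (n₀−1)/N) = 223.95 / 1.236 = 181.19
Round up: n = 182.

182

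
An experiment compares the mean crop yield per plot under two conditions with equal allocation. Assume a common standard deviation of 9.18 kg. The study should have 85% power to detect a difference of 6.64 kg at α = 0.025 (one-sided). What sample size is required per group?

35 per group

For two equal groups, n per group = 2·((z_α + z_β)·σ/δ)².
z_α = 1.960; z_β = 1.036 (power 85%).
n = 2 × (2.996 × 9.18 / 6.64)² = 2 × 17.16 = 34.32
Round up: n = 35 per group.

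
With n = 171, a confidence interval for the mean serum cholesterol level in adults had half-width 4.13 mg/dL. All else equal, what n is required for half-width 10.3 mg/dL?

Margin of error scales as 1/√n, so n₂ = n₁·(E₁/E₂)².
n₂ = 171 × (4.13/10.3)² = 171 × 0.1608 = 27.50
Round up: n₂ = 28.

n = 28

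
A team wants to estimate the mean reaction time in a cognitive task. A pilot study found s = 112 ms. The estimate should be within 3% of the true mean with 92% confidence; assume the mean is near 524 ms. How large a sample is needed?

For a mean, the margin of error is E = z·σ/√n, so n = (zσ/E)².
At 92% confidence, z = 1.751.
E = 3% of 524 = 15.72 ms.
n = (1.751 × 112 / 15.72)² = 155.63
Round up: n = 156.

156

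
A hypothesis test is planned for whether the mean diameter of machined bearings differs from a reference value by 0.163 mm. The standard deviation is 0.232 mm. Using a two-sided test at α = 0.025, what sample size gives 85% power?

22

For a one-sample z-test, n = ((z_{α/2} + z_β)·σ/δ)².
z_{α/2} = 2.241 (two-sided α = 0.025); z_β = 1.036 (power 85% → β = 0.15).
n = (3.277 × 0.232 / 0.163)² = 21.75
Round up: n = 22.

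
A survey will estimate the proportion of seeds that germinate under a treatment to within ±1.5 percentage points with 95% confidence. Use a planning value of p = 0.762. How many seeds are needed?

3097

For a proportion with margin E = 0.015 at 95% confidence, z = 1.960.
n = p̂(1−p̂)(z/E)² = 0.762 × 0.238 × (1.960/0.015)² = 3096.43
Round up: n = 3097.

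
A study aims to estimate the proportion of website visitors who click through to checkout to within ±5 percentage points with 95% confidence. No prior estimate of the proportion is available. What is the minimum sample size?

For a proportion with margin E = 0.05 at 95% confidence, z = 1.960.
With no prior estimate, use p = 0.5, which maximizes p(1−p) at 0.25.
n = 0.25 × (z/E)² = 0.25 × (1.960/0.05)² = 384.16
Round up: n = 385.

385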